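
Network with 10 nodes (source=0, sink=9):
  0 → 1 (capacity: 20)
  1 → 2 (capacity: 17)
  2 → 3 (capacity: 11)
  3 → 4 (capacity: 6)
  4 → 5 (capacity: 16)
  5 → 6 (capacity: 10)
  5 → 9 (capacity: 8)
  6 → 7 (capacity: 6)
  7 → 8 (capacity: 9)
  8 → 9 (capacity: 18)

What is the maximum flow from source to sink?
Maximum flow = 6

Max flow: 6

Flow assignment:
  0 → 1: 6/20
  1 → 2: 6/17
  2 → 3: 6/11
  3 → 4: 6/6
  4 → 5: 6/16
  5 → 9: 6/8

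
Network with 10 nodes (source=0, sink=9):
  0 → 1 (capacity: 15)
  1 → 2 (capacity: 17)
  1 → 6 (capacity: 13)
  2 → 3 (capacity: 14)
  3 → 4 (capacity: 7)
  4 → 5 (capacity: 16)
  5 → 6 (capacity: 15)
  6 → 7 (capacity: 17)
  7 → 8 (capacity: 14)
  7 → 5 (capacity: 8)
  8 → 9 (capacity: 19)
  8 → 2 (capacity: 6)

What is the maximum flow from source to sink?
Maximum flow = 14

Max flow: 14

Flow assignment:
  0 → 1: 14/15
  1 → 2: 2/17
  1 → 6: 12/13
  2 → 3: 2/14
  3 → 4: 2/7
  4 → 5: 2/16
  5 → 6: 2/15
  6 → 7: 14/17
  7 → 8: 14/14
  8 → 9: 14/19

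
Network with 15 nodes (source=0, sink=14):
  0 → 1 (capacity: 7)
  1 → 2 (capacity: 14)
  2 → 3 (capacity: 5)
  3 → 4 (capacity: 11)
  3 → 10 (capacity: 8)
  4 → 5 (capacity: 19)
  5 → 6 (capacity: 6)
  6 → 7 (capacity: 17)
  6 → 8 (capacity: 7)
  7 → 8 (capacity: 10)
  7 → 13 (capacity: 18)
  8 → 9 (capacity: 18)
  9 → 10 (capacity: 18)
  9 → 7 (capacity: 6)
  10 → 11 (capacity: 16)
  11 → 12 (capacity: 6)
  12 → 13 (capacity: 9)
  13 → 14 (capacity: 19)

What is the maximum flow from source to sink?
Maximum flow = 5

Max flow: 5

Flow assignment:
  0 → 1: 5/7
  1 → 2: 5/14
  2 → 3: 5/5
  3 → 10: 5/8
  10 → 11: 5/16
  11 → 12: 5/6
  12 → 13: 5/9
  13 → 14: 5/19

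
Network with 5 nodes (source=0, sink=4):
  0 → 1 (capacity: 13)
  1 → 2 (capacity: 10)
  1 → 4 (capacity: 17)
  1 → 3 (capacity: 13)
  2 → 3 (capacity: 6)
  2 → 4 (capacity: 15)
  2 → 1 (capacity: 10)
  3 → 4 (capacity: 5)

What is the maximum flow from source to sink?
Maximum flow = 13

Max flow: 13

Flow assignment:
  0 → 1: 13/13
  1 → 4: 13/17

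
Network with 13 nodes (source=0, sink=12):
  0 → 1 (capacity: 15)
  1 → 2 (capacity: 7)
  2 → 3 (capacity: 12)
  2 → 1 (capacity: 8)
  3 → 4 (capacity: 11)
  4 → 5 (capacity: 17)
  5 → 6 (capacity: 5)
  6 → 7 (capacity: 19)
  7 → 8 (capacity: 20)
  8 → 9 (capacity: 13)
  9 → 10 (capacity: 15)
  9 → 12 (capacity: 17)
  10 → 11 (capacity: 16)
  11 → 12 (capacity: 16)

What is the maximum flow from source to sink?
Maximum flow = 5

Max flow: 5

Flow assignment:
  0 → 1: 5/15
  1 → 2: 5/7
  2 → 3: 5/12
  3 → 4: 5/11
  4 → 5: 5/17
  5 → 6: 5/5
  6 → 7: 5/19
  7 → 8: 5/20
  8 → 9: 5/13
  9 → 12: 5/17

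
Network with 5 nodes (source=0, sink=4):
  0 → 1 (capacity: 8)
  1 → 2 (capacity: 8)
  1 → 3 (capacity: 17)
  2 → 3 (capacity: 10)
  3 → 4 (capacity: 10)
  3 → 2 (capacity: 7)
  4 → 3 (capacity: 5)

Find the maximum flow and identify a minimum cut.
Max flow = 8, Min cut edges: (0,1)

Maximum flow: 8
Minimum cut: (0,1)
Partition: S = [0], T = [1, 2, 3, 4]

Max-flow min-cut theorem verified: both equal 8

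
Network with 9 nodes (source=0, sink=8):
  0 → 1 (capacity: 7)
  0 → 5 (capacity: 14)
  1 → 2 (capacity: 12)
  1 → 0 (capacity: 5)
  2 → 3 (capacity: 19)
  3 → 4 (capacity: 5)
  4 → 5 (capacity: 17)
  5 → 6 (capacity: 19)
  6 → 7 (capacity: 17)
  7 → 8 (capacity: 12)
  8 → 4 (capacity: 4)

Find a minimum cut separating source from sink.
Min cut value = 12, edges: (7,8)

Min cut value: 12
Partition: S = [0, 1, 2, 3, 4, 5, 6, 7], T = [8]
Cut edges: (7,8)

By max-flow min-cut theorem, max flow = min cut = 12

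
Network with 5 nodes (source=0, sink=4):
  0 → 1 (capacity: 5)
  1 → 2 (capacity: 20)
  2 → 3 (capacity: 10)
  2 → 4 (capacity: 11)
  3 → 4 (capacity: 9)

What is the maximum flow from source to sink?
Maximum flow = 5

Max flow: 5

Flow assignment:
  0 → 1: 5/5
  1 → 2: 5/20
  2 → 4: 5/11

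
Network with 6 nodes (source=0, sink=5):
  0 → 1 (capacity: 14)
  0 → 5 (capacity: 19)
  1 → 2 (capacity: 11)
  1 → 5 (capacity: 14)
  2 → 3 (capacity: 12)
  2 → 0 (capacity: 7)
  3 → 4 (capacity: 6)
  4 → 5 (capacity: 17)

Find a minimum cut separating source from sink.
Min cut value = 33, edges: (0,1), (0,5)

Min cut value: 33
Partition: S = [0], T = [1, 2, 3, 4, 5]
Cut edges: (0,1), (0,5)

By max-flow min-cut theorem, max flow = min cut = 33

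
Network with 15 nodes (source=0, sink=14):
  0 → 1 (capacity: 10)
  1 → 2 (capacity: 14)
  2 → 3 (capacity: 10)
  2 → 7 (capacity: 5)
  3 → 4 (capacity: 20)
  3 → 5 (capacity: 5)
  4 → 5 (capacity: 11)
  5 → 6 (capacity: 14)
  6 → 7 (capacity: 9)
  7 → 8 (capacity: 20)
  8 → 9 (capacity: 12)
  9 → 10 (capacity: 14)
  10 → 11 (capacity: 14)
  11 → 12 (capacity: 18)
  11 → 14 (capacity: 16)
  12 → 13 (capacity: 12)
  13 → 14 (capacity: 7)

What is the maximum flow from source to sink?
Maximum flow = 10

Max flow: 10

Flow assignment:
  0 → 1: 10/10
  1 → 2: 10/14
  2 → 3: 5/10
  2 → 7: 5/5
  3 → 5: 5/5
  5 → 6: 5/14
  6 → 7: 5/9
  7 → 8: 10/20
  8 → 9: 10/12
  9 → 10: 10/14
  10 → 11: 10/14
  11 → 14: 10/16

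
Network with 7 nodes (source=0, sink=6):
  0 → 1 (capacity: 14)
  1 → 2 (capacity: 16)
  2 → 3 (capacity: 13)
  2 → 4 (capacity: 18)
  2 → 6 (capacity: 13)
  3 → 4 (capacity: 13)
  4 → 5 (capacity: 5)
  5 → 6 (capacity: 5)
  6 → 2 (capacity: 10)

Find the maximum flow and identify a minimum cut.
Max flow = 14, Min cut edges: (0,1)

Maximum flow: 14
Minimum cut: (0,1)
Partition: S = [0], T = [1, 2, 3, 4, 5, 6]

Max-flow min-cut theorem verified: both equal 14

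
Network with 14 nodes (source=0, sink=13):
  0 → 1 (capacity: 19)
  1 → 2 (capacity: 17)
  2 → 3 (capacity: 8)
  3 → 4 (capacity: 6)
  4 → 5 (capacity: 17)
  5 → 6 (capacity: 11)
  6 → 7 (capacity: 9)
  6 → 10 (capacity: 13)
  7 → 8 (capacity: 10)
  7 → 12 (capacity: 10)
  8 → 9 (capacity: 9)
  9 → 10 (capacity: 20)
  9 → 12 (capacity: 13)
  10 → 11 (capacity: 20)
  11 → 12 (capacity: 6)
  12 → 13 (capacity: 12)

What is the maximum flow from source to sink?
Maximum flow = 6

Max flow: 6

Flow assignment:
  0 → 1: 6/19
  1 → 2: 6/17
  2 → 3: 6/8
  3 → 4: 6/6
  4 → 5: 6/17
  5 → 6: 6/11
  6 → 7: 6/9
  7 → 12: 6/10
  12 → 13: 6/12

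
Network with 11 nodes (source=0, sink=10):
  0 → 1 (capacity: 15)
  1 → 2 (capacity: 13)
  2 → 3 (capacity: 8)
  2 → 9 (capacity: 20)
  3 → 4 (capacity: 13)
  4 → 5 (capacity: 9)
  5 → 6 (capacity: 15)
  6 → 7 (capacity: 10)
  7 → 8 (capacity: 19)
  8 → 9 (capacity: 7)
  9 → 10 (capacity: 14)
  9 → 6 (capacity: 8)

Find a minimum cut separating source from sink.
Min cut value = 13, edges: (1,2)

Min cut value: 13
Partition: S = [0, 1], T = [2, 3, 4, 5, 6, 7, 8, 9, 10]
Cut edges: (1,2)

By max-flow min-cut theorem, max flow = min cut = 13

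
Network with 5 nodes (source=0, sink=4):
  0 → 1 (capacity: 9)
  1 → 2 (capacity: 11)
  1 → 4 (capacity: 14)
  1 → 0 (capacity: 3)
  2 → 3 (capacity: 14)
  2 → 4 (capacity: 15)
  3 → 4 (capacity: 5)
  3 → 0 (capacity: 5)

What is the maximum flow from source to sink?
Maximum flow = 9

Max flow: 9

Flow assignment:
  0 → 1: 9/9
  1 → 4: 9/14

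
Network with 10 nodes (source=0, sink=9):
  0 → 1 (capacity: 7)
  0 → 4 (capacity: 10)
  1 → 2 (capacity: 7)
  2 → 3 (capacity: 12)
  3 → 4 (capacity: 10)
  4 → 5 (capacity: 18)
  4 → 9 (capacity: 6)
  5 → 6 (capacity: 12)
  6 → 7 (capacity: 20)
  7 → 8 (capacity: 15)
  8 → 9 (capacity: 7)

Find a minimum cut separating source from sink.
Min cut value = 13, edges: (4,9), (8,9)

Min cut value: 13
Partition: S = [0, 1, 2, 3, 4, 5, 6, 7, 8], T = [9]
Cut edges: (4,9), (8,9)

By max-flow min-cut theorem, max flow = min cut = 13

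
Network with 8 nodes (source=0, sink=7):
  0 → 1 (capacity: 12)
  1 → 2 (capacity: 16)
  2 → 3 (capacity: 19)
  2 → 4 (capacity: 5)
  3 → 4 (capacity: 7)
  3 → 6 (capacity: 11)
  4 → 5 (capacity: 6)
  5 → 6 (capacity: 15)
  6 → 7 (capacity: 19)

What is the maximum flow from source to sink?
Maximum flow = 12

Max flow: 12

Flow assignment:
  0 → 1: 12/12
  1 → 2: 12/16
  2 → 3: 11/19
  2 → 4: 1/5
  3 → 6: 11/11
  4 → 5: 1/6
  5 → 6: 1/15
  6 → 7: 12/19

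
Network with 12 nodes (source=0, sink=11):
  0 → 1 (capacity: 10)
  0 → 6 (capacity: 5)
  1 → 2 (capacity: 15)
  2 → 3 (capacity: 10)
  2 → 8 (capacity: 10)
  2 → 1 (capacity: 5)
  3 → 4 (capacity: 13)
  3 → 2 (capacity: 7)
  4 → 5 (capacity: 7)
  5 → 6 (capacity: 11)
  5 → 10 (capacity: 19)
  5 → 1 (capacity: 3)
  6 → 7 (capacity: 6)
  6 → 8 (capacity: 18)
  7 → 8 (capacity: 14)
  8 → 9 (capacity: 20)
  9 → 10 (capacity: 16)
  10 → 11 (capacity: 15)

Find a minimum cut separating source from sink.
Min cut value = 15, edges: (10,11)

Min cut value: 15
Partition: S = [0, 1, 2, 3, 4, 5, 6, 7, 8, 9, 10], T = [11]
Cut edges: (10,11)

By max-flow min-cut theorem, max flow = min cut = 15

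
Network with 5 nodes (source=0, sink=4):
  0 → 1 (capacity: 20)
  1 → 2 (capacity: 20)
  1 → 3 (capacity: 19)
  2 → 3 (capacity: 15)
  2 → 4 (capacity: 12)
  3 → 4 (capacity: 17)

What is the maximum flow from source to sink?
Maximum flow = 20

Max flow: 20

Flow assignment:
  0 → 1: 20/20
  1 → 2: 20/20
  2 → 3: 8/15
  2 → 4: 12/12
  3 → 4: 8/17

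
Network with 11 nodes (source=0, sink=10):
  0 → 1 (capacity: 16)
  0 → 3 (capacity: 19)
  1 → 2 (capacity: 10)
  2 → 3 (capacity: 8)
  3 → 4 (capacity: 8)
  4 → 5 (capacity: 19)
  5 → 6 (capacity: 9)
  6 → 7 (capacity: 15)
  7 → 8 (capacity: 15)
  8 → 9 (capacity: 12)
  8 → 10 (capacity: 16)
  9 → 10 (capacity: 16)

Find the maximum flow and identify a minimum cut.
Max flow = 8, Min cut edges: (3,4)

Maximum flow: 8
Minimum cut: (3,4)
Partition: S = [0, 1, 2, 3], T = [4, 5, 6, 7, 8, 9, 10]

Max-flow min-cut theorem verified: both equal 8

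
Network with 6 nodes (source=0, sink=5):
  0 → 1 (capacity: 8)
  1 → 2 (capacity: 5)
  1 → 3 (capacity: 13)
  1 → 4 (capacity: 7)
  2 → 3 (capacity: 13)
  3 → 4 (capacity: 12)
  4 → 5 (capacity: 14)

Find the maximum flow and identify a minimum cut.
Max flow = 8, Min cut edges: (0,1)

Maximum flow: 8
Minimum cut: (0,1)
Partition: S = [0], T = [1, 2, 3, 4, 5]

Max-flow min-cut theorem verified: both equal 8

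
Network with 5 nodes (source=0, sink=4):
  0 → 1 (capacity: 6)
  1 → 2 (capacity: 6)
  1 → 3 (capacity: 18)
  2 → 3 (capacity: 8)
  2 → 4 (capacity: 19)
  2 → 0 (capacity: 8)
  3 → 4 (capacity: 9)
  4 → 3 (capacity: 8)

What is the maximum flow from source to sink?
Maximum flow = 6

Max flow: 6

Flow assignment:
  0 → 1: 6/6
  1 → 2: 6/6
  2 → 4: 6/19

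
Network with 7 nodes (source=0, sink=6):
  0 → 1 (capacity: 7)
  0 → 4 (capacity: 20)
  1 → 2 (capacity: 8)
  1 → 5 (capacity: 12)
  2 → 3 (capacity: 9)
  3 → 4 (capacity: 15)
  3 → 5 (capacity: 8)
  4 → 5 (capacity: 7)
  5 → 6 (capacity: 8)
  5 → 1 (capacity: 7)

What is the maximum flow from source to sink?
Maximum flow = 8

Max flow: 8

Flow assignment:
  0 → 1: 1/7
  0 → 4: 7/20
  1 → 5: 1/12
  4 → 5: 7/7
  5 → 6: 8/8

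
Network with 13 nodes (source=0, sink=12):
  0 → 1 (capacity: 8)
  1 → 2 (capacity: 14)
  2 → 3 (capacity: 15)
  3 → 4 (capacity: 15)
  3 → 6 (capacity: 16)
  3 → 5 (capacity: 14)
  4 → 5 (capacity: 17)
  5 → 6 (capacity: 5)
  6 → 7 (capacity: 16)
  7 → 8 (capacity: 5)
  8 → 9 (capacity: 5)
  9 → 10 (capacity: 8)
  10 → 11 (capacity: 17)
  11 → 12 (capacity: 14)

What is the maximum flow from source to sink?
Maximum flow = 5

Max flow: 5

Flow assignment:
  0 → 1: 5/8
  1 → 2: 5/14
  2 → 3: 5/15
  3 → 6: 5/16
  6 → 7: 5/16
  7 → 8: 5/5
  8 → 9: 5/5
  9 → 10: 5/8
  10 → 11: 5/17
  11 → 12: 5/14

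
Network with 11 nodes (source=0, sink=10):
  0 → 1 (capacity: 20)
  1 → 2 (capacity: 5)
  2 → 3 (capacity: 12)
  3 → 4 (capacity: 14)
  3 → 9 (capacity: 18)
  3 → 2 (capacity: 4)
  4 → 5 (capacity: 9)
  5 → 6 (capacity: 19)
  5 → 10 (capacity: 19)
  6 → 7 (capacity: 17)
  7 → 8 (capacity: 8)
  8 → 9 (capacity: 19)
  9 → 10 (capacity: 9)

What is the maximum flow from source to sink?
Maximum flow = 5

Max flow: 5

Flow assignment:
  0 → 1: 5/20
  1 → 2: 5/5
  2 → 3: 5/12
  3 → 9: 5/18
  9 → 10: 5/9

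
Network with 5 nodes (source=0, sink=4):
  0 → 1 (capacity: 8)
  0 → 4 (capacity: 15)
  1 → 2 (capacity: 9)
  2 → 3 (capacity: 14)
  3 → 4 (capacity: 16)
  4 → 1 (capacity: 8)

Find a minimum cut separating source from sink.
Min cut value = 23, edges: (0,1), (0,4)

Min cut value: 23
Partition: S = [0], T = [1, 2, 3, 4]
Cut edges: (0,1), (0,4)

By max-flow min-cut theorem, max flow = min cut = 23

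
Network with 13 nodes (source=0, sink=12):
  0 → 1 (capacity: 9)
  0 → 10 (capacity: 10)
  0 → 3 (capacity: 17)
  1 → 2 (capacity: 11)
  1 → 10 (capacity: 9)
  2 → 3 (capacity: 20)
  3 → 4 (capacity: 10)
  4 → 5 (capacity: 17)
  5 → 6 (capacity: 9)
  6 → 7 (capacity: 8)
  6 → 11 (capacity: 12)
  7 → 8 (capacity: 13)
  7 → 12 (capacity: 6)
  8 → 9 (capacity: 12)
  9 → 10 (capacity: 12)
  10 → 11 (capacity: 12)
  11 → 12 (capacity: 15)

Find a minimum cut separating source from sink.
Min cut value = 21, edges: (7,12), (11,12)

Min cut value: 21
Partition: S = [0, 1, 2, 3, 4, 5, 6, 7, 8, 9, 10, 11], T = [12]
Cut edges: (7,12), (11,12)

By max-flow min-cut theorem, max flow = min cut = 21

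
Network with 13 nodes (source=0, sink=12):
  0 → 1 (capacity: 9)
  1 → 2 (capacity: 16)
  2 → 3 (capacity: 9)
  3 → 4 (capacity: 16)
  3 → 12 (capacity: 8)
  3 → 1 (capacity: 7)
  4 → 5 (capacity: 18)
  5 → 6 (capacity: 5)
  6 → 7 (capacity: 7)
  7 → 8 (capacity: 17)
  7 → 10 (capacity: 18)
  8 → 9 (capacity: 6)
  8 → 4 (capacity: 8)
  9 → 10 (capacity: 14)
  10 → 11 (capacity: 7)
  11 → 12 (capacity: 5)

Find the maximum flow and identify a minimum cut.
Max flow = 9, Min cut edges: (2,3)

Maximum flow: 9
Minimum cut: (2,3)
Partition: S = [0, 1, 2], T = [3, 4, 5, 6, 7, 8, 9, 10, 11, 12]

Max-flow min-cut theorem verified: both equal 9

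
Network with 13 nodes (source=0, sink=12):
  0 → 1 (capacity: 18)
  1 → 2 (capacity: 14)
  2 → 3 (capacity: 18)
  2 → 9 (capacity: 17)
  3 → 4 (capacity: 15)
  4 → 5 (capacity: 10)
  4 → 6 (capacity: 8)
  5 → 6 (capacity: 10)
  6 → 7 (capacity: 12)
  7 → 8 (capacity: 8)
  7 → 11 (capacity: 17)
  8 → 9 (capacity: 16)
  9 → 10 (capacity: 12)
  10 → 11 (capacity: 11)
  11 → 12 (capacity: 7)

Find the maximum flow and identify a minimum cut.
Max flow = 7, Min cut edges: (11,12)

Maximum flow: 7
Minimum cut: (11,12)
Partition: S = [0, 1, 2, 3, 4, 5, 6, 7, 8, 9, 10, 11], T = [12]

Max-flow min-cut theorem verified: both equal 7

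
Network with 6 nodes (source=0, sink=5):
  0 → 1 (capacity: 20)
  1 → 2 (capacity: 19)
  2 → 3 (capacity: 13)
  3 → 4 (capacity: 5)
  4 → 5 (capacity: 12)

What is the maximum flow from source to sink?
Maximum flow = 5

Max flow: 5

Flow assignment:
  0 → 1: 5/20
  1 → 2: 5/19
  2 → 3: 5/13
  3 → 4: 5/5
  4 → 5: 5/12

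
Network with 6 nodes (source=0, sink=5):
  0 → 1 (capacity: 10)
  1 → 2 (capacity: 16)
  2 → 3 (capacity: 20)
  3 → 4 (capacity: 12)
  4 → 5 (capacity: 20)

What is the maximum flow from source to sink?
Maximum flow = 10

Max flow: 10

Flow assignment:
  0 → 1: 10/10
  1 → 2: 10/16
  2 → 3: 10/20
  3 → 4: 10/12
  4 → 5: 10/20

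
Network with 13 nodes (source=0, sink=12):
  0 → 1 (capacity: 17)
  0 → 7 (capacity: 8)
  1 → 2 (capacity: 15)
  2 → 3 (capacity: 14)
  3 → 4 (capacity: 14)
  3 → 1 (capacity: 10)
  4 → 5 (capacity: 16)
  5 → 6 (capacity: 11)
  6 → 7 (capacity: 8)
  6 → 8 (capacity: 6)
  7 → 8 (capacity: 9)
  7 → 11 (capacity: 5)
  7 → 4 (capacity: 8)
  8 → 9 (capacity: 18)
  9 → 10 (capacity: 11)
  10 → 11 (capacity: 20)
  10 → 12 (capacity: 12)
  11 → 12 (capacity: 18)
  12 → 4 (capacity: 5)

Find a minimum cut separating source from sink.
Min cut value = 16, edges: (7,11), (9,10)

Min cut value: 16
Partition: S = [0, 1, 2, 3, 4, 5, 6, 7, 8, 9], T = [10, 11, 12]
Cut edges: (7,11), (9,10)

By max-flow min-cut theorem, max flow = min cut = 16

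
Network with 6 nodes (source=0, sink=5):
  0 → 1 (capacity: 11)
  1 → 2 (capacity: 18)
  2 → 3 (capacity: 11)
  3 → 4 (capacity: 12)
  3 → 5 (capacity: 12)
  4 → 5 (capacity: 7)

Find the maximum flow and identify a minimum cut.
Max flow = 11, Min cut edges: (2,3)

Maximum flow: 11
Minimum cut: (2,3)
Partition: S = [0, 1, 2], T = [3, 4, 5]

Max-flow min-cut theorem verified: both equal 11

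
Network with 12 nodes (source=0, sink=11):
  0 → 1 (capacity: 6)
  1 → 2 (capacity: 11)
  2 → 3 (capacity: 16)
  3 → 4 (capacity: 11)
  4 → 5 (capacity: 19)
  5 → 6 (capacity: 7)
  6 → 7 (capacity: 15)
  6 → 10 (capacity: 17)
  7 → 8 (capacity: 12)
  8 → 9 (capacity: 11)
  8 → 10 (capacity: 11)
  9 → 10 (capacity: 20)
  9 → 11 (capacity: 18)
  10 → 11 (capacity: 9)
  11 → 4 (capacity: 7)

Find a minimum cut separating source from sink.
Min cut value = 6, edges: (0,1)

Min cut value: 6
Partition: S = [0], T = [1, 2, 3, 4, 5, 6, 7, 8, 9, 10, 11]
Cut edges: (0,1)

By max-flow min-cut theorem, max flow = min cut = 6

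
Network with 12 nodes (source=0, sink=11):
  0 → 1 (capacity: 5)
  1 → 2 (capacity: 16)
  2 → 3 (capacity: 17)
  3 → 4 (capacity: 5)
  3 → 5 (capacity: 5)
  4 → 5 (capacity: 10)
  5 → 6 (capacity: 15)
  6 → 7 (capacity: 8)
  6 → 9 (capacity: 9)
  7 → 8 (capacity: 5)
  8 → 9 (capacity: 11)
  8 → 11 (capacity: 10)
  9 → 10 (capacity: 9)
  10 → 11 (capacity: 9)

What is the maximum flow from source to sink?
Maximum flow = 5

Max flow: 5

Flow assignment:
  0 → 1: 5/5
  1 → 2: 5/16
  2 → 3: 5/17
  3 → 5: 5/5
  5 → 6: 5/15
  6 → 7: 5/8
  7 → 8: 5/5
  8 → 11: 5/10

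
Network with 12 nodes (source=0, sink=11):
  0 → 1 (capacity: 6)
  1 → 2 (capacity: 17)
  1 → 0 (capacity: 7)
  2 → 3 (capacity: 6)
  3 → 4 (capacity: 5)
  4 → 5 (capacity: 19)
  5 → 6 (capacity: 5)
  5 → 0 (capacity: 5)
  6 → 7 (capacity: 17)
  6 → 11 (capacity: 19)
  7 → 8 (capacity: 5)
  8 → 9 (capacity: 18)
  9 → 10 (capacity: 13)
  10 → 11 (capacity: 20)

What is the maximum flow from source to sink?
Maximum flow = 5

Max flow: 5

Flow assignment:
  0 → 1: 5/6
  1 → 2: 5/17
  2 → 3: 5/6
  3 → 4: 5/5
  4 → 5: 5/19
  5 → 6: 5/5
  6 → 11: 5/19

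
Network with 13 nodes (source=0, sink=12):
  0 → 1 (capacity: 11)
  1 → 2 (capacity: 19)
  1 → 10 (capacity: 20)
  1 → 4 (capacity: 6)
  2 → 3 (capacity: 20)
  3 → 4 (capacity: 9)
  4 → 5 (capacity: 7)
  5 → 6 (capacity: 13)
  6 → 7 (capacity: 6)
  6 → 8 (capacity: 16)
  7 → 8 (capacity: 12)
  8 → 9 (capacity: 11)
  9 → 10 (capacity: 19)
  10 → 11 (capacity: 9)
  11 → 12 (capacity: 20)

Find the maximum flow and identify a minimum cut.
Max flow = 9, Min cut edges: (10,11)

Maximum flow: 9
Minimum cut: (10,11)
Partition: S = [0, 1, 2, 3, 4, 5, 6, 7, 8, 9, 10], T = [11, 12]

Max-flow min-cut theorem verified: both equal 9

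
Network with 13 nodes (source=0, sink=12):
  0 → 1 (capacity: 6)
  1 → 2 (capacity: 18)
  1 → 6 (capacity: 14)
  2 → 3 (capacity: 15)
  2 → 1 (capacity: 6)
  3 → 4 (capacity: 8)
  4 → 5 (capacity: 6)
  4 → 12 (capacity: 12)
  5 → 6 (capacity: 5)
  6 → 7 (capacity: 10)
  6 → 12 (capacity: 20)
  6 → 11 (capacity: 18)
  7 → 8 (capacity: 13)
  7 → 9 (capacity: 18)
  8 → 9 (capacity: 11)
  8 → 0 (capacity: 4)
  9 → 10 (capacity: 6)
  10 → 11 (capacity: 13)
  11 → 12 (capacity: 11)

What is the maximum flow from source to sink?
Maximum flow = 6

Max flow: 6

Flow assignment:
  0 → 1: 6/6
  1 → 6: 6/14
  6 → 12: 6/20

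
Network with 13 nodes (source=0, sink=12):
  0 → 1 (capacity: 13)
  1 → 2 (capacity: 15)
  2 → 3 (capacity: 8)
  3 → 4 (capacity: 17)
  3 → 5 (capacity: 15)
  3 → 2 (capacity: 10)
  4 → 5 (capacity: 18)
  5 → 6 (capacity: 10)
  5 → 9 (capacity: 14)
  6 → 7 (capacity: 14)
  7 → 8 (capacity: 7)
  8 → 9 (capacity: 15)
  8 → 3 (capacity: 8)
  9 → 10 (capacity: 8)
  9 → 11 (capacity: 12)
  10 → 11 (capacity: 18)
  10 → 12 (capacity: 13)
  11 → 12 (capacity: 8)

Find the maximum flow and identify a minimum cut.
Max flow = 8, Min cut edges: (2,3)

Maximum flow: 8
Minimum cut: (2,3)
Partition: S = [0, 1, 2], T = [3, 4, 5, 6, 7, 8, 9, 10, 11, 12]

Max-flow min-cut theorem verified: both equal 8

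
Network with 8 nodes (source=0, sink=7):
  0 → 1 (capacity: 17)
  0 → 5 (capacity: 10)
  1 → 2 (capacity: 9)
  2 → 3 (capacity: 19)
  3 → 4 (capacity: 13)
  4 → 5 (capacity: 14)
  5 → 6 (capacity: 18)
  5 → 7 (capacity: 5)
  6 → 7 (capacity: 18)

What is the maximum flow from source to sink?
Maximum flow = 19

Max flow: 19

Flow assignment:
  0 → 1: 9/17
  0 → 5: 10/10
  1 → 2: 9/9
  2 → 3: 9/19
  3 → 4: 9/13
  4 → 5: 9/14
  5 → 6: 14/18
  5 → 7: 5/5
  6 → 7: 14/18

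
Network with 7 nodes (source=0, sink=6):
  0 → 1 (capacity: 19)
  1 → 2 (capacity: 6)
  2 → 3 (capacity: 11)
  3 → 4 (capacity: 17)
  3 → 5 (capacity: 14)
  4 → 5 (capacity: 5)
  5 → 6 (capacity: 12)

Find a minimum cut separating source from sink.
Min cut value = 6, edges: (1,2)

Min cut value: 6
Partition: S = [0, 1], T = [2, 3, 4, 5, 6]
Cut edges: (1,2)

By max-flow min-cut theorem, max flow = min cut = 6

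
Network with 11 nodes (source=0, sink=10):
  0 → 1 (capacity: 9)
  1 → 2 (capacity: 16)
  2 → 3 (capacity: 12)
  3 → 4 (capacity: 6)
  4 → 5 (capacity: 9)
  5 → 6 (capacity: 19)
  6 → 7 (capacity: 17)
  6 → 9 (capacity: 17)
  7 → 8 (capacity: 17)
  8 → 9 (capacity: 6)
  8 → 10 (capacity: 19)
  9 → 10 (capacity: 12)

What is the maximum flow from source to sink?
Maximum flow = 6

Max flow: 6

Flow assignment:
  0 → 1: 6/9
  1 → 2: 6/16
  2 → 3: 6/12
  3 → 4: 6/6
  4 → 5: 6/9
  5 → 6: 6/19
  6 → 9: 6/17
  9 → 10: 6/12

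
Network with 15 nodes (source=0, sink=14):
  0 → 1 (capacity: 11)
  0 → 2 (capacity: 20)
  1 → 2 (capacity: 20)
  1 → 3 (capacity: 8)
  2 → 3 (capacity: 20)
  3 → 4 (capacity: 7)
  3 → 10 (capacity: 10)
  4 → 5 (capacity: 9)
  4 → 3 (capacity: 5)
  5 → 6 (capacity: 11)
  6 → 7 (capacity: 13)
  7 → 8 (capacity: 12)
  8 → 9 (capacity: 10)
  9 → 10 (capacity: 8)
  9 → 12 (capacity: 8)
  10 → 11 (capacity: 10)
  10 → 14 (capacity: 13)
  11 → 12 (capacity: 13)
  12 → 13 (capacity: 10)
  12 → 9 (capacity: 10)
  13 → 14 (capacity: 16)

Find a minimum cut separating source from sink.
Min cut value = 17, edges: (3,4), (3,10)

Min cut value: 17
Partition: S = [0, 1, 2, 3], T = [4, 5, 6, 7, 8, 9, 10, 11, 12, 13, 14]
Cut edges: (3,4), (3,10)

By max-flow min-cut theorem, max flow = min cut = 17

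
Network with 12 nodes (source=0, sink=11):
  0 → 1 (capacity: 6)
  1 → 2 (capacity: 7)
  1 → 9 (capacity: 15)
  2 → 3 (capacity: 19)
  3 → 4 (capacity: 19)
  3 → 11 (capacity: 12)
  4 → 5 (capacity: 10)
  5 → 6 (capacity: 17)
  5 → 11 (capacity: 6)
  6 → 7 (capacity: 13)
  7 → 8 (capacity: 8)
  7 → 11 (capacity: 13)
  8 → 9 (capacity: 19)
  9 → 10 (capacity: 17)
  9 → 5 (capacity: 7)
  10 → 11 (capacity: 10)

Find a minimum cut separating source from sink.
Min cut value = 6, edges: (0,1)

Min cut value: 6
Partition: S = [0], T = [1, 2, 3, 4, 5, 6, 7, 8, 9, 10, 11]
Cut edges: (0,1)

By max-flow min-cut theorem, max flow = min cut = 6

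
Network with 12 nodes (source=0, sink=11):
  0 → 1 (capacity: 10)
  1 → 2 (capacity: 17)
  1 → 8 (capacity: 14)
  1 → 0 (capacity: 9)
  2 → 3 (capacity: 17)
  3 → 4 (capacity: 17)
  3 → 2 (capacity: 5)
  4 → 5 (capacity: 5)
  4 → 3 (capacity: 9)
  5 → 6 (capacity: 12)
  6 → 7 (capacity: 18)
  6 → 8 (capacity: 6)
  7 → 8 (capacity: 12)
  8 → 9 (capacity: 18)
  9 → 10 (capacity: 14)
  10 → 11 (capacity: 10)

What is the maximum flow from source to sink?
Maximum flow = 10

Max flow: 10

Flow assignment:
  0 → 1: 10/10
  1 → 8: 10/14
  8 → 9: 10/18
  9 → 10: 10/14
  10 → 11: 10/10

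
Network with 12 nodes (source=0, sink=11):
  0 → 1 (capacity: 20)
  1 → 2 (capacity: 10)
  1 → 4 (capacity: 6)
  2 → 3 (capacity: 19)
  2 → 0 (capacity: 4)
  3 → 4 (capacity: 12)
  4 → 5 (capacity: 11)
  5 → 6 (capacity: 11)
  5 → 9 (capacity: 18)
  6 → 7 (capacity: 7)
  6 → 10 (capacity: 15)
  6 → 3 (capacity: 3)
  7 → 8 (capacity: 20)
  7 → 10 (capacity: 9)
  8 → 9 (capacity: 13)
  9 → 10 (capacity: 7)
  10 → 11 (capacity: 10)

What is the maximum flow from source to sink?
Maximum flow = 10

Max flow: 10

Flow assignment:
  0 → 1: 14/20
  1 → 2: 8/10
  1 → 4: 6/6
  2 → 3: 4/19
  2 → 0: 4/4
  3 → 4: 5/12
  4 → 5: 11/11
  5 → 6: 11/11
  6 → 10: 10/15
  6 → 3: 1/3
  10 → 11: 10/10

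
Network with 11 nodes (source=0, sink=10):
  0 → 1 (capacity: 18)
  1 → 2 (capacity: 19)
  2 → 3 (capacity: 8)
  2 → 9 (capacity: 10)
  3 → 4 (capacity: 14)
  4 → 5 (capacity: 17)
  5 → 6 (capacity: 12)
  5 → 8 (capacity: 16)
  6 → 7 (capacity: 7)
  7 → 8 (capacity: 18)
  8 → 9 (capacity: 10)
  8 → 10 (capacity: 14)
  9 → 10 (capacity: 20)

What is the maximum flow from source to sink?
Maximum flow = 18

Max flow: 18

Flow assignment:
  0 → 1: 18/18
  1 → 2: 18/19
  2 → 3: 8/8
  2 → 9: 10/10
  3 → 4: 8/14
  4 → 5: 8/17
  5 → 8: 8/16
  8 → 10: 8/14
  9 → 10: 10/20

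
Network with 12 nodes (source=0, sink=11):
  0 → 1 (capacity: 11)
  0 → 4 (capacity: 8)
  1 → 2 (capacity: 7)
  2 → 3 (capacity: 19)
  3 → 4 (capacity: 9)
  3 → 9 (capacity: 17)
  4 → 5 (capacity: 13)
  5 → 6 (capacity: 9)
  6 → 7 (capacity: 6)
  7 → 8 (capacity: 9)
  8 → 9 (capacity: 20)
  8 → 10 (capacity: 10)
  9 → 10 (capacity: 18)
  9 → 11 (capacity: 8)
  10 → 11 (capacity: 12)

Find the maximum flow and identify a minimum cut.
Max flow = 13, Min cut edges: (1,2), (6,7)

Maximum flow: 13
Minimum cut: (1,2), (6,7)
Partition: S = [0, 1, 4, 5, 6], T = [2, 3, 7, 8, 9, 10, 11]

Max-flow min-cut theorem verified: both equal 13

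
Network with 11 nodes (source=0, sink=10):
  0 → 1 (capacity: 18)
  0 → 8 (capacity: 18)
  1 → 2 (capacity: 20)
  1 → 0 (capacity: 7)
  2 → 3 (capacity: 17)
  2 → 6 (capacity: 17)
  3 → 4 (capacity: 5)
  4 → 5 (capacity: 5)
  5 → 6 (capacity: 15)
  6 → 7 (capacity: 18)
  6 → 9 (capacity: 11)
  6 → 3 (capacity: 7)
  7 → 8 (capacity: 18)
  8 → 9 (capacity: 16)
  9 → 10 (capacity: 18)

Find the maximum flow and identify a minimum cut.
Max flow = 18, Min cut edges: (9,10)

Maximum flow: 18
Minimum cut: (9,10)
Partition: S = [0, 1, 2, 3, 4, 5, 6, 7, 8, 9], T = [10]

Max-flow min-cut theorem verified: both equal 18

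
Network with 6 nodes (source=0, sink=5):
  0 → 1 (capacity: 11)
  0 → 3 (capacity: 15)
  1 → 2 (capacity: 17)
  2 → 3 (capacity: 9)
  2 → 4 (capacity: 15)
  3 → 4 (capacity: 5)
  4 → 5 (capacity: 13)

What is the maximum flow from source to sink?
Maximum flow = 13

Max flow: 13

Flow assignment:
  0 → 1: 8/11
  0 → 3: 5/15
  1 → 2: 8/17
  2 → 4: 8/15
  3 → 4: 5/5
  4 → 5: 13/13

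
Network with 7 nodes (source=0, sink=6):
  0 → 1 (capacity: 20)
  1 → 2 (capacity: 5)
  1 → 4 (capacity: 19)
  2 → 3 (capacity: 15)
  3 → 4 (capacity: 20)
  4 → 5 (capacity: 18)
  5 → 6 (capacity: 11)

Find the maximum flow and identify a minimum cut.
Max flow = 11, Min cut edges: (5,6)

Maximum flow: 11
Minimum cut: (5,6)
Partition: S = [0, 1, 2, 3, 4, 5], T = [6]

Max-flow min-cut theorem verified: both equal 11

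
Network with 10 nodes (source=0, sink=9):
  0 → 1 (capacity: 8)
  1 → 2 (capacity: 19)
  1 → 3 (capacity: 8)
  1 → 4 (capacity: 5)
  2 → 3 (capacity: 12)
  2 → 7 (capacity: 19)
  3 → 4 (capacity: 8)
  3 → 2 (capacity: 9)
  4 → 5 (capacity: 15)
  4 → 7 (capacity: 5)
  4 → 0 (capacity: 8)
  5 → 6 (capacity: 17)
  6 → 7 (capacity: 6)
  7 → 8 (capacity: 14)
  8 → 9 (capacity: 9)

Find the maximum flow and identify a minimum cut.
Max flow = 8, Min cut edges: (0,1)

Maximum flow: 8
Minimum cut: (0,1)
Partition: S = [0], T = [1, 2, 3, 4, 5, 6, 7, 8, 9]

Max-flow min-cut theorem verified: both equal 8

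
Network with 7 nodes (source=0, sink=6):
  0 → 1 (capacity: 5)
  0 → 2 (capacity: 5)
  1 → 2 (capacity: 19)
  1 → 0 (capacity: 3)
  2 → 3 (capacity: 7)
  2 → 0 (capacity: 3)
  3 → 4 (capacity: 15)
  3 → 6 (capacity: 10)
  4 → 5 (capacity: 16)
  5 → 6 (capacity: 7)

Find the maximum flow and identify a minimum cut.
Max flow = 7, Min cut edges: (2,3)

Maximum flow: 7
Minimum cut: (2,3)
Partition: S = [0, 1, 2], T = [3, 4, 5, 6]

Max-flow min-cut theorem verified: both equal 7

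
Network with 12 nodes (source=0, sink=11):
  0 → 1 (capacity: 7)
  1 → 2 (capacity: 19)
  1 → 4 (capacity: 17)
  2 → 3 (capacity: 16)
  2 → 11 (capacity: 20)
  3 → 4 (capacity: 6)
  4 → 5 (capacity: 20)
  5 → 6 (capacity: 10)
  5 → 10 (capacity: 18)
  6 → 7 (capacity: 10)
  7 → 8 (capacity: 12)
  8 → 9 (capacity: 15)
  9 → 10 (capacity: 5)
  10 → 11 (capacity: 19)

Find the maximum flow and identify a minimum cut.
Max flow = 7, Min cut edges: (0,1)

Maximum flow: 7
Minimum cut: (0,1)
Partition: S = [0], T = [1, 2, 3, 4, 5, 6, 7, 8, 9, 10, 11]

Max-flow min-cut theorem verified: both equal 7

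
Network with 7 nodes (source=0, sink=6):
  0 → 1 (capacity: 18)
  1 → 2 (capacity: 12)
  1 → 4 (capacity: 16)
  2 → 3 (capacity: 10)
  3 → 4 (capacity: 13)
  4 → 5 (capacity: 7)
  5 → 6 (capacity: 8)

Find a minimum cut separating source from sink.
Min cut value = 7, edges: (4,5)

Min cut value: 7
Partition: S = [0, 1, 2, 3, 4], T = [5, 6]
Cut edges: (4,5)

By max-flow min-cut theorem, max flow = min cut = 7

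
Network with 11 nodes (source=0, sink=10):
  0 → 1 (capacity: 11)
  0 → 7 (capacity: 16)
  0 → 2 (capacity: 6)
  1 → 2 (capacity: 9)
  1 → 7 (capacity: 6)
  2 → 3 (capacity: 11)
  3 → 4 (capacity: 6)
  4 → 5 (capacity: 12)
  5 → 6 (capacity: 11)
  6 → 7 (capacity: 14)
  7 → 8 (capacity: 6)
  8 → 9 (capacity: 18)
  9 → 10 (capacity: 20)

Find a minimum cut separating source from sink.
Min cut value = 6, edges: (7,8)

Min cut value: 6
Partition: S = [0, 1, 2, 3, 4, 5, 6, 7], T = [8, 9, 10]
Cut edges: (7,8)

By max-flow min-cut theorem, max flow = min cut = 6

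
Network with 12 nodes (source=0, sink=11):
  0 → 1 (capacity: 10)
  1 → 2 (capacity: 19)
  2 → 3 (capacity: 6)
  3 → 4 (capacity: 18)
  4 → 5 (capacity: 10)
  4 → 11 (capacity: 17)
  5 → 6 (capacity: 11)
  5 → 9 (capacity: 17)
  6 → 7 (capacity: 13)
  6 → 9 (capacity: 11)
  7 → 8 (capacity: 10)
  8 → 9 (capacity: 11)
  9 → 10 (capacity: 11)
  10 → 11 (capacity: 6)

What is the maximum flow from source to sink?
Maximum flow = 6

Max flow: 6

Flow assignment:
  0 → 1: 6/10
  1 → 2: 6/19
  2 → 3: 6/6
  3 → 4: 6/18
  4 → 11: 6/17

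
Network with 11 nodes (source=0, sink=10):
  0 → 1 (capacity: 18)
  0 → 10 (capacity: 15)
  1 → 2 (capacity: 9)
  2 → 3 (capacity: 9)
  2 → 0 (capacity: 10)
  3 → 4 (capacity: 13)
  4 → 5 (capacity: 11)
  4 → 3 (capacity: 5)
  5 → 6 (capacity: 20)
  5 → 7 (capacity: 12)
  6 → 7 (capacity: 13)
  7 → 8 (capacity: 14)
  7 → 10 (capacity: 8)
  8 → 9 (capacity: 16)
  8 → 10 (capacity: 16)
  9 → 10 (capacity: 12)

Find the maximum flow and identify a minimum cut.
Max flow = 24, Min cut edges: (0,10), (2,3)

Maximum flow: 24
Minimum cut: (0,10), (2,3)
Partition: S = [0, 1, 2], T = [3, 4, 5, 6, 7, 8, 9, 10]

Max-flow min-cut theorem verified: both equal 24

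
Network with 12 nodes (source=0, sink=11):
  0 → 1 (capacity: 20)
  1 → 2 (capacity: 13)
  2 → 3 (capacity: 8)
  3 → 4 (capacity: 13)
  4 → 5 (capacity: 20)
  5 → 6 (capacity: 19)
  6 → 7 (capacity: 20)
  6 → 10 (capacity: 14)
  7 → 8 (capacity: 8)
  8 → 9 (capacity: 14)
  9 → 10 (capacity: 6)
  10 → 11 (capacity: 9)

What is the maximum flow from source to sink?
Maximum flow = 8

Max flow: 8

Flow assignment:
  0 → 1: 8/20
  1 → 2: 8/13
  2 → 3: 8/8
  3 → 4: 8/13
  4 → 5: 8/20
  5 → 6: 8/19
  6 → 10: 8/14
  10 → 11: 8/9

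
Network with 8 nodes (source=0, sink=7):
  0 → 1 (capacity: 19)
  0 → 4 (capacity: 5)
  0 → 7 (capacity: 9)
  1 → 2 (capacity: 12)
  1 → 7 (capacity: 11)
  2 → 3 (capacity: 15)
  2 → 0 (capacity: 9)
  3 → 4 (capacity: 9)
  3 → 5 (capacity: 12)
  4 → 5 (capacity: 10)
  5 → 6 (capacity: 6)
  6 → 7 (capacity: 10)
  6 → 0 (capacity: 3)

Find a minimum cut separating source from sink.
Min cut value = 26, edges: (0,7), (1,7), (5,6)

Min cut value: 26
Partition: S = [0, 1, 2, 3, 4, 5], T = [6, 7]
Cut edges: (0,7), (1,7), (5,6)

By max-flow min-cut theorem, max flow = min cut = 26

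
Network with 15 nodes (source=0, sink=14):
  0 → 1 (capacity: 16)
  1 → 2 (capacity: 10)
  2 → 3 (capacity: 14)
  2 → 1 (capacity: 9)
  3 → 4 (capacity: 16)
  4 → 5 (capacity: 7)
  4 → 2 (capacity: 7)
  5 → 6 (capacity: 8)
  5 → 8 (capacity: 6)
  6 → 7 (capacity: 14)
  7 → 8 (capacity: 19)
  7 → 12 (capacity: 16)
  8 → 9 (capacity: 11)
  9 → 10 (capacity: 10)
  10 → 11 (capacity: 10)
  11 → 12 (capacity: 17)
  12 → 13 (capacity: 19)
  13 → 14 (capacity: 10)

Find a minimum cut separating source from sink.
Min cut value = 7, edges: (4,5)

Min cut value: 7
Partition: S = [0, 1, 2, 3, 4], T = [5, 6, 7, 8, 9, 10, 11, 12, 13, 14]
Cut edges: (4,5)

By max-flow min-cut theorem, max flow = min cut = 7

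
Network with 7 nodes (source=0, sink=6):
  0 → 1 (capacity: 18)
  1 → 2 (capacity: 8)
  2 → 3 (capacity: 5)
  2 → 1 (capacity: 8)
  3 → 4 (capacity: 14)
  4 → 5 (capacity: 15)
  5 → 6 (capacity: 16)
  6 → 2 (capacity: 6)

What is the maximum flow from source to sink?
Maximum flow = 5

Max flow: 5

Flow assignment:
  0 → 1: 5/18
  1 → 2: 5/8
  2 → 3: 5/5
  3 → 4: 5/14
  4 → 5: 5/15
  5 → 6: 5/16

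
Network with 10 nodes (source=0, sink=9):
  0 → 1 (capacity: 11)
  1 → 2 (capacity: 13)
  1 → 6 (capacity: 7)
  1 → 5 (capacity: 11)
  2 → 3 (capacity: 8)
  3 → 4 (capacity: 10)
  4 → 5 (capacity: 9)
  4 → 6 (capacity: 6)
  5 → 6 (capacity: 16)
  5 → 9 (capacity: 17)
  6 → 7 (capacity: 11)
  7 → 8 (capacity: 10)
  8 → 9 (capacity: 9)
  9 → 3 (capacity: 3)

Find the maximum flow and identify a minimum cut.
Max flow = 11, Min cut edges: (0,1)

Maximum flow: 11
Minimum cut: (0,1)
Partition: S = [0], T = [1, 2, 3, 4, 5, 6, 7, 8, 9]

Max-flow min-cut theorem verified: both equal 11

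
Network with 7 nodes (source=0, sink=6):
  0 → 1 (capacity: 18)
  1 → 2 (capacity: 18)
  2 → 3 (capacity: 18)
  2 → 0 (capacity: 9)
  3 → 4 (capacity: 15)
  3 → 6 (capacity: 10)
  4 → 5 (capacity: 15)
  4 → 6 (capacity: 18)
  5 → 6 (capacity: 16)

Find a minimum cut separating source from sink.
Min cut value = 18, edges: (2,3)

Min cut value: 18
Partition: S = [0, 1, 2], T = [3, 4, 5, 6]
Cut edges: (2,3)

By max-flow min-cut theorem, max flow = min cut = 18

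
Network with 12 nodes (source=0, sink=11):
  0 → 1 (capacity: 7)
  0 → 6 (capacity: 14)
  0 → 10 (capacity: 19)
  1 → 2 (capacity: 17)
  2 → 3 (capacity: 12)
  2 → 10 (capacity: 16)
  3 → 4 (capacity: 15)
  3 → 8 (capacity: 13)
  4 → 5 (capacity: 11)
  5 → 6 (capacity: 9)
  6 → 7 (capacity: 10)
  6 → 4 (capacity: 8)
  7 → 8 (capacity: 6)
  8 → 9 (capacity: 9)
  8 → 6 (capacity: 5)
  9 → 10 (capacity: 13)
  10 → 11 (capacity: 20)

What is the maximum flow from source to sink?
Maximum flow = 20

Max flow: 20

Flow assignment:
  0 → 1: 7/7
  0 → 6: 6/14
  0 → 10: 7/19
  1 → 2: 7/17
  2 → 10: 7/16
  6 → 7: 6/10
  7 → 8: 6/6
  8 → 9: 6/9
  9 → 10: 6/13
  10 → 11: 20/20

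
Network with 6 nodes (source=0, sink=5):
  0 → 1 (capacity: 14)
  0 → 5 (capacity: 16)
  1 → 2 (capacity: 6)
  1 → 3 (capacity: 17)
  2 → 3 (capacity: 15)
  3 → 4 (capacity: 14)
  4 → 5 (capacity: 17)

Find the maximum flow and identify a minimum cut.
Max flow = 30, Min cut edges: (0,5), (3,4)

Maximum flow: 30
Minimum cut: (0,5), (3,4)
Partition: S = [0, 1, 2, 3], T = [4, 5]

Max-flow min-cut theorem verified: both equal 30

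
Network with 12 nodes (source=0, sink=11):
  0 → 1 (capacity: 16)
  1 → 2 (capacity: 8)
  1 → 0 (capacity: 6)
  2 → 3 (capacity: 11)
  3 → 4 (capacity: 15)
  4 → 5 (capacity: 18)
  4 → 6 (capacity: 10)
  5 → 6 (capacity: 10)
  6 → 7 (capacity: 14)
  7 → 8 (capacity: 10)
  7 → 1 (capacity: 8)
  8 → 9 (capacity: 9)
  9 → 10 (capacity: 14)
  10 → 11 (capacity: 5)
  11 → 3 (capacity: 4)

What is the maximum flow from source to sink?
Maximum flow = 5

Max flow: 5

Flow assignment:
  0 → 1: 5/16
  1 → 2: 8/8
  2 → 3: 8/11
  3 → 4: 8/15
  4 → 6: 8/10
  6 → 7: 8/14
  7 → 8: 5/10
  7 → 1: 3/8
  8 → 9: 5/9
  9 → 10: 5/14
  10 → 11: 5/5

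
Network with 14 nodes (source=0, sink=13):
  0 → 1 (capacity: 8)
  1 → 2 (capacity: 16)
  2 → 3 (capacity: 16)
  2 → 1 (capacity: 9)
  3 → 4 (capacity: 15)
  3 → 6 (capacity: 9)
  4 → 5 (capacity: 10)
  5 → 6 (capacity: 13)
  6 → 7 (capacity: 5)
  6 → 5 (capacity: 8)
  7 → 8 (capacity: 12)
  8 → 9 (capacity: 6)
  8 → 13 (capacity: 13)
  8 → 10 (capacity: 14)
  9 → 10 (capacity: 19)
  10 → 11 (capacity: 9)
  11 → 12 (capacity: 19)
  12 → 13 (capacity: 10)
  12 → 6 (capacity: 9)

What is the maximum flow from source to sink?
Maximum flow = 5

Max flow: 5

Flow assignment:
  0 → 1: 5/8
  1 → 2: 5/16
  2 → 3: 5/16
  3 → 6: 5/9
  6 → 7: 5/5
  7 → 8: 5/12
  8 → 13: 5/13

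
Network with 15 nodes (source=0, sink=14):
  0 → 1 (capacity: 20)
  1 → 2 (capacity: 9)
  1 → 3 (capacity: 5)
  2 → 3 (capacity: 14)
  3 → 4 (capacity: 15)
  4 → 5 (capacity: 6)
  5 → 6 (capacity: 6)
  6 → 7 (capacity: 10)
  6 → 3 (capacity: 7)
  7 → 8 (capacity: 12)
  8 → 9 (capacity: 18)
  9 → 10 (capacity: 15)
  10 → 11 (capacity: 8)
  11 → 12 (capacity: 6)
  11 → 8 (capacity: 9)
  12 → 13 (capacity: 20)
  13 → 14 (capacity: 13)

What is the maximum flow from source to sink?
Maximum flow = 6

Max flow: 6

Flow assignment:
  0 → 1: 6/20
  1 → 2: 6/9
  2 → 3: 6/14
  3 → 4: 6/15
  4 → 5: 6/6
  5 → 6: 6/6
  6 → 7: 6/10
  7 → 8: 6/12
  8 → 9: 6/18
  9 → 10: 6/15
  10 → 11: 6/8
  11 → 12: 6/6
  12 → 13: 6/20
  13 → 14: 6/13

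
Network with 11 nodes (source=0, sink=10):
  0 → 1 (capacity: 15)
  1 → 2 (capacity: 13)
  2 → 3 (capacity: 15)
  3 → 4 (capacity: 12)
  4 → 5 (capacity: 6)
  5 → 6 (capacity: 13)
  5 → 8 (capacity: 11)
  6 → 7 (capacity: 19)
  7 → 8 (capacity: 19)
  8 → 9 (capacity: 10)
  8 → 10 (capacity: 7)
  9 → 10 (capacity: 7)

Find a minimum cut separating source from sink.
Min cut value = 6, edges: (4,5)

Min cut value: 6
Partition: S = [0, 1, 2, 3, 4], T = [5, 6, 7, 8, 9, 10]
Cut edges: (4,5)

By max-flow min-cut theorem, max flow = min cut = 6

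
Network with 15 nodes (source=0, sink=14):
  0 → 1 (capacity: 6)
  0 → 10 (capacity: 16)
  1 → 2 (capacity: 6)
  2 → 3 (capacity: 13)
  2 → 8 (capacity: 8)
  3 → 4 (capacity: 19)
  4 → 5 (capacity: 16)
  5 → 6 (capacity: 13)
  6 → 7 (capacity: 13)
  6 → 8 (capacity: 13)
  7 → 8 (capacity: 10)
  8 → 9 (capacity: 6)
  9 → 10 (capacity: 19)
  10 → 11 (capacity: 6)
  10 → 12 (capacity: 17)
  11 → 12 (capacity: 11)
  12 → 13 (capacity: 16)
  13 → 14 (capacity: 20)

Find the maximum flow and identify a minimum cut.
Max flow = 16, Min cut edges: (12,13)

Maximum flow: 16
Minimum cut: (12,13)
Partition: S = [0, 1, 2, 3, 4, 5, 6, 7, 8, 9, 10, 11, 12], T = [13, 14]

Max-flow min-cut theorem verified: both equal 16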